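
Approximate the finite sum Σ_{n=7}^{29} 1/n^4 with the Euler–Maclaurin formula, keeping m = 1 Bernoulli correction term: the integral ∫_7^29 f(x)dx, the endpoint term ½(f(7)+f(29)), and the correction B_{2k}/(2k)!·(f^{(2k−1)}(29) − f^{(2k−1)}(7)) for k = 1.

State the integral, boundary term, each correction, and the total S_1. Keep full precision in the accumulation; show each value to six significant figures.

∫_7^29 1/x^4 dx evaluates to 0.000958150.
½[f(7) + f(29)] = ½[0.000416493 + 1.41387e-06] = 0.000208953.
So far: 0.00116710.
Order-1 term: 1/12 · (-1.95016e-07 − (-0.000237996)) = 1.98168e-05.

S_1 ≈ 0.00118692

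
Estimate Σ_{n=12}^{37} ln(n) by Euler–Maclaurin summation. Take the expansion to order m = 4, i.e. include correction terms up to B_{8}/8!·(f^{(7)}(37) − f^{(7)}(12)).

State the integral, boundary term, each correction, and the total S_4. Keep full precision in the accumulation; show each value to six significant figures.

Integral: ∫_12^37 ln(x) dx = 78.7851.
Boundary: ½(f(12) + f(37)) = ½(2.48491 + 3.61092) = 3.04791.
Running total after boundary: 81.8330.
k=1: B_{2}/(2)! × [f^{(1)}(37) − f^{(1)}(12)] = 1/12 × (0.0270270 − 0.0833333) = -0.00469219.
Running total after k=1: 81.8283.
k=2: B_{4}/(4)! × [f^{(3)}(37) − f^{(3)}(12)] = −1/720 × (3.94843e-05 − 0.00115741) = 1.55267e-06.
Running total after k=2: 81.8283.
k=3: B_{6}/(6)! × [f^{(5)}(37) − f^{(5)}(12)] = 1/30240 × (3.46101e-07 − 9.64506e-05) = -3.17806e-09.
Running total after k=3: 81.8283.
k=4: B_{8}/(8)! × [f^{(7)}(37) − f^{(7)}(12)] = −1/1209600 × (7.58439e-09 − 2.00939e-05) = 1.66057e-11.

S_4 ≈ 81.8283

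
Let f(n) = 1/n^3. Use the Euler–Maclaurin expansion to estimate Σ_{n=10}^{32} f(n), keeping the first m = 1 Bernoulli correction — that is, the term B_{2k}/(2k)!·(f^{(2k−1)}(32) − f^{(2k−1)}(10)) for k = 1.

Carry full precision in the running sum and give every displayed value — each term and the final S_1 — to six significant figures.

Integral: ∫_10^32 1/x^3 dx = 0.00451172.
Endpoint term: (f(10) + f(32))/2 = (0.00100000 + 3.05176e-05)/2 = 0.000515259.
Running total after boundary: 0.00502698.
k=1: B_{2}/(2)! × [f^{(1)}(32) − f^{(1)}(10)] = 1/12 × (-2.86102e-06 − (-0.000300000)) = 2.47616e-05.

S_1 ≈ 0.00505174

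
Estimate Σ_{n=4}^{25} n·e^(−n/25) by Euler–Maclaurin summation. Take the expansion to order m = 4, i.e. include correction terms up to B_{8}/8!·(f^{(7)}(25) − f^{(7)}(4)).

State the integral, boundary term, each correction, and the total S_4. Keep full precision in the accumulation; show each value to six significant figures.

∫_4^25 x·e^(−x/25) dx evaluates to 157.955.
½[f(4) + f(25)] = ½[3.40858 + 9.19699] = 6.30278.
So far: 164.258.
Order-1 term: 1/12 · (0.00000 − 0.715801) = -0.0596501.
After k=1: 164.198.
Order-2 term: −1/720 · (0.00117721 − 0.00387214) = 3.74295e-06.
After k=2: 164.198.
Order-3 term: 1/30240 · (3.76709e-06 − 1.05584e-05) = -2.24581e-10.
After k=3: 164.198.
Order-4 term: −1/1209600 · (9.04101e-09 − 2.38742e-08) = 1.22629e-14.

S_4 ≈ 164.198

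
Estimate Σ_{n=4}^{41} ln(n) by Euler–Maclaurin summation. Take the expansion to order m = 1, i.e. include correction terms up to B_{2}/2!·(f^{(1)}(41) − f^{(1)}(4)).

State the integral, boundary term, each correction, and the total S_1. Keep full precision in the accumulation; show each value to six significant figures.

S_1 ≈ 112.242

Integral: ∫_4^41 ln(x) dx = 109.711.
½[f(4) + f(41)] = ½[1.38629 + 3.71357] = 2.54993.
Integral + boundary = 112.261.
Order-1 term: 1/12 · (0.0243902 − 0.250000) = -0.0188008.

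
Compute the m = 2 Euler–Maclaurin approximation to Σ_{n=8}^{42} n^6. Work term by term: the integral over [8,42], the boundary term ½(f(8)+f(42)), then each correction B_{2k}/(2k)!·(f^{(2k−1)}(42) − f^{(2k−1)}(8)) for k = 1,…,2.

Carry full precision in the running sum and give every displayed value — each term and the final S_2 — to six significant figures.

∫_8^42 x^6 dx evaluates to 3.29339e+10.
Boundary: ½(f(8) + f(42)) = ½(262144 + 5.48903e+09) = 2.74465e+09.
Integral + boundary = 3.56785e+10.
Order-1 term: 1/12 · (7.84147e+08 − 196608) = 6.53292e+07.
Running total after k=1: 3.57439e+10.
Order-2 term: −1/720 · (8.89056e+06 − 61440.0) = -12262.7.

S_2 ≈ 3.57439e+10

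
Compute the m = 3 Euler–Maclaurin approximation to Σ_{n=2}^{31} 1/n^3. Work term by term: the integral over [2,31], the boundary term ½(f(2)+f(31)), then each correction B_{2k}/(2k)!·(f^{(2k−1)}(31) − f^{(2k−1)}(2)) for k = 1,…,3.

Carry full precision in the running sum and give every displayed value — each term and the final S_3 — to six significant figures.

The integral term ∫_2^31 1/x^3 dx = 0.124480.
½[f(2) + f(31)] = ½[0.125000 + 3.35672e-05] = 0.0625168.
Integral + boundary = 0.186996.
Correction k=1: B_{2}/2! · (f^{(1)}(31) − f^{(1)}(2)) = 1/12 · (-3.24844e-06 − (-0.187500)) = 0.0156247.
Running total after k=1: 0.202621.
Correction k=2: B_{4}/4! · (f^{(3)}(31) − f^{(3)}(2)) = −1/720 · (-6.76054e-08 − (-0.937500)) = -0.00130208.
Running total after k=2: 0.201319.
Correction k=3: B_{6}/6! · (f^{(5)}(31) − f^{(5)}(2)) = 1/30240 · (-2.95466e-09 − (-9.84375)) = 0.000325521.

S_3 ≈ 0.201645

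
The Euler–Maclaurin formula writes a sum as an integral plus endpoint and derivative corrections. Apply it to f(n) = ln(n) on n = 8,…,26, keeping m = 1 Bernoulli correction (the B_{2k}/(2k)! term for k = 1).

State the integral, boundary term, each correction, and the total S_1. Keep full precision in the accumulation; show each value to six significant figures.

∫_8^26 ln(x) dx evaluates to 50.0750.
½[f(8) + f(26)] = ½[2.07944 + 3.25810] = 2.66877.
Running total after boundary: 52.7437.
k=1: B_{2}/(2)! × [f^{(1)}(26) − f^{(1)}(8)] = 1/12 × (0.0384615 − 0.125000) = -0.00721154.

S_1 ≈ 52.7365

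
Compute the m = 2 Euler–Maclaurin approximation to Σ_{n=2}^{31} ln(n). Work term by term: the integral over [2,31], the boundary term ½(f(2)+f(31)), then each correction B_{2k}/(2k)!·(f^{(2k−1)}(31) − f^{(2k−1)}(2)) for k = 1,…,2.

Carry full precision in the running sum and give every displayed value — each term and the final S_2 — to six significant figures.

S_2 ≈ 78.0922

The integral term ∫_2^31 ln(x) dx = 76.0673.
½[f(2) + f(31)] = ½[0.693147 + 3.43399] = 2.06357.
Integral + boundary = 78.1309.
k=1: B_{2}/(2)! × [f^{(1)}(31) − f^{(1)}(2)] = 1/12 × (0.0322581 − 0.500000) = -0.0389785.
Running total after k=1: 78.0919.
k=2: B_{4}/(4)! × [f^{(3)}(31) − f^{(3)}(2)] = −1/720 × (6.71344e-05 − 0.250000) = 0.000347129.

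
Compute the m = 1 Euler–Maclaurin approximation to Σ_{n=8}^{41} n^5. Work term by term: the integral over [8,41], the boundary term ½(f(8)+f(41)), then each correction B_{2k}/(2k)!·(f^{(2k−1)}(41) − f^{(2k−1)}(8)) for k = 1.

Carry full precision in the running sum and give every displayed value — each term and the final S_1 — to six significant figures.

Integral: ∫_8^41 x^5 dx = 7.91640e+08.
Boundary: ½(f(8) + f(41)) = ½(32768.0 + 1.15856e+08) = 5.79445e+07.
Running total after boundary: 8.49585e+08.
Order-1 term: 1/12 · (1.41288e+07 − 20480.0) = 1.17569e+06.

S_1 ≈ 8.50761e+08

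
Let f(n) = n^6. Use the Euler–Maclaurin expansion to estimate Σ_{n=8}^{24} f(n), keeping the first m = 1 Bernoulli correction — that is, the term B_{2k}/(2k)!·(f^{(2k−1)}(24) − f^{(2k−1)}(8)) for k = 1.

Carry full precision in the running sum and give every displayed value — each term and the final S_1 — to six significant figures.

The integral term ∫_8^24 x^6 dx = 6.54911e+08.
Boundary: ½(f(8) + f(24)) = ½(262144 + 1.91103e+08) = 9.56826e+07.
Integral + boundary = 7.50593e+08.
Order-1 term: 1/12 · (4.77757e+07 − 196608) = 3.96493e+06.

S_1 ≈ 7.54558e+08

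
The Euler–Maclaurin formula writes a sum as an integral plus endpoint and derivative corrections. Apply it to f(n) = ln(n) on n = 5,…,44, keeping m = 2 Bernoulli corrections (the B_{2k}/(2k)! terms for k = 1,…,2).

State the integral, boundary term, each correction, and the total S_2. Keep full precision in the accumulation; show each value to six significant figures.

S_2 ≈ 122.139

Integral: ∫_5^44 ln(x) dx = 119.457.
½[f(5) + f(44)] = ½[1.60944 + 3.78419] = 2.69681.
Integral + boundary = 122.154.
Order-1 term: 1/12 · (0.0227273 − 0.200000) = -0.0147727.
After k=1: 122.139.
Order-2 term: −1/720 · (2.34786e-05 − 0.0160000) = 2.21896e-05.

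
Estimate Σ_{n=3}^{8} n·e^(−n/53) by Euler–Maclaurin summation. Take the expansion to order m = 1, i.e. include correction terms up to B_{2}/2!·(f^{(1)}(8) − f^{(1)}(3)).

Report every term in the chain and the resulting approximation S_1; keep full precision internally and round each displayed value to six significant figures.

S_1 ≈ 29.4649

Integral: ∫_3^8 x·e^(−x/53) dx = 24.6213.
Endpoint term: (f(3) + f(8))/2 = (2.83491 + 6.87917)/2 = 4.85704.
Running total after boundary: 29.4783.
Correction k=1: B_{2}/2! · (f^{(1)}(8) − f^{(1)}(3)) = 1/12 · (0.730101 − 0.891480) = -0.0134482.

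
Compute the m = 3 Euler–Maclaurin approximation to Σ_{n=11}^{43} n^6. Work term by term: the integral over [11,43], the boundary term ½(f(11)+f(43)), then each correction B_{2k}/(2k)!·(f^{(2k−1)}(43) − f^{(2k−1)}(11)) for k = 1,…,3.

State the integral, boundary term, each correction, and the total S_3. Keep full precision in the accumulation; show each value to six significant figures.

Integral: ∫_11^43 x^6 dx = 3.88284e+10.
Boundary: ½(f(11) + f(43)) = ½(1.77156e+06 + 6.32136e+09) = 3.16157e+09.
Integral + boundary = 4.19900e+10.
Correction k=1: B_{2}/2! · (f^{(1)}(43) − f^{(1)}(11)) = 1/12 · (8.82051e+08 − 966306) = 7.34237e+07.
After k=1: 4.20634e+10.
Correction k=2: B_{4}/4! · (f^{(3)}(43) − f^{(3)}(11)) = −1/720 · (9.54084e+06 − 159720) = -13029.3.
After k=2: 4.20634e+10.
Correction k=3: B_{6}/6! · (f^{(5)}(43) − f^{(5)}(11)) = 1/30240 · (30960.0 − 7920.00) = 0.761905.

S_3 ≈ 4.20634e+10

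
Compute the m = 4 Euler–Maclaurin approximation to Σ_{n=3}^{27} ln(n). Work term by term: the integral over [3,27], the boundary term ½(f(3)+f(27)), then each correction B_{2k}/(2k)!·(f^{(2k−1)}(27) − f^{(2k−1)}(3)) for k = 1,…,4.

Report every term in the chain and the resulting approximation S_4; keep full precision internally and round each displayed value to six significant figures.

∫_3^27 ln(x) dx evaluates to 61.6918.
Boundary: ½(f(3) + f(27)) = ½(1.09861 + 3.29584) = 2.19722.
So far: 63.8890.
k=1: B_{2}/(2)! × [f^{(1)}(27) − f^{(1)}(3)] = 1/12 × (0.0370370 − 0.333333) = -0.0246914.
Running total after k=1: 63.8643.
k=2: B_{4}/(4)! × [f^{(3)}(27) − f^{(3)}(3)] = −1/720 × (0.000101611 − 0.0740741) = 0.000102740.
Running total after k=2: 63.8644.
k=3: B_{6}/(6)! × [f^{(5)}(27) − f^{(5)}(3)] = 1/30240 × (1.67260e-06 − 0.0987654) = -3.26600e-06.
Running total after k=3: 63.8644.
k=4: B_{8}/(8)! × [f^{(7)}(27) − f^{(7)}(3)] = −1/1209600 × (6.88313e-08 − 0.329218) = 2.72171e-07.

S_4 ≈ 63.8644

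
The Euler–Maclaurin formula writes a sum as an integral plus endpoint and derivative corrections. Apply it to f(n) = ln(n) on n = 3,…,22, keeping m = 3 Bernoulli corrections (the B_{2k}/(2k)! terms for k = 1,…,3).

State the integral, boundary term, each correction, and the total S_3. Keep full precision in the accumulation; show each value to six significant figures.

S_3 ≈ 47.7780

∫_3^22 ln(x) dx evaluates to 45.7071.
½[f(3) + f(22)] = ½[1.09861 + 3.09104] = 2.09483.
Running total after boundary: 47.8019.
k=1: B_{2}/(2)! × [f^{(1)}(22) − f^{(1)}(3)] = 1/12 × (0.0454545 − 0.333333) = -0.0239899.
After k=1: 47.7779.
k=2: B_{4}/(4)! × [f^{(3)}(22) − f^{(3)}(3)] = −1/720 × (0.000187829 − 0.0740741) = 0.000102620.
After k=2: 47.7780.
k=3: B_{6}/(6)! × [f^{(5)}(22) − f^{(5)}(3)] = 1/30240 × (4.65691e-06 − 0.0987654) = -3.26590e-06.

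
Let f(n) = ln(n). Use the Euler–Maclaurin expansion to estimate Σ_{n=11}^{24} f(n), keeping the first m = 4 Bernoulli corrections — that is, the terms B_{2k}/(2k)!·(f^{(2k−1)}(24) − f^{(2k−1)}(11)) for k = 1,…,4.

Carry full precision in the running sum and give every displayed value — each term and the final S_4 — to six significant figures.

Integral: ∫_11^24 ln(x) dx = 36.8964.
Boundary: ½(f(11) + f(24)) = ½(2.39790 + 3.17805) = 2.78797.
Running total after boundary: 39.6844.
Order-1 term: 1/12 · (0.0416667 − 0.0909091) = -0.00410354.
Running total after k=1: 39.6803.
Order-2 term: −1/720 · (0.000144676 − 0.00150263) = 1.88605e-06.
Running total after k=2: 39.6803.
Order-3 term: 1/30240 · (3.01408e-06 − 0.000149021) = -4.82827e-09.
Running total after k=3: 39.6803.
Order-4 term: −1/1209600 · (1.56983e-07 − 3.69474e-05) = 3.04153e-11.

S_4 ≈ 39.6803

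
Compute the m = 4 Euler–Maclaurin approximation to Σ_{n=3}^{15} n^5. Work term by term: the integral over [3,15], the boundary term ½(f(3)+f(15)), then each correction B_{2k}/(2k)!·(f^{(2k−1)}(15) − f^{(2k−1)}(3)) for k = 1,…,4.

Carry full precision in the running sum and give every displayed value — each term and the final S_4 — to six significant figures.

S_4 ≈ 2.29917e+06

The integral term ∫_3^15 x^5 dx = 1.89832e+06.
Endpoint term: (f(3) + f(15))/2 = (243.000 + 759375)/2 = 379809.
Running total after boundary: 2.27812e+06.
Correction k=1: B_{2}/2! · (f^{(1)}(15) − f^{(1)}(3)) = 1/12 · (253125 − 405.000) = 21060.0.
Running total after k=1: 2.29918e+06.
Correction k=2: B_{4}/4! · (f^{(3)}(15) − f^{(3)}(3)) = −1/720 · (13500.0 − 540.000) = -18.0000.
Running total after k=2: 2.29917e+06.
Correction k=3: B_{6}/6! · (f^{(5)}(15) − f^{(5)}(3)) = 1/30240 · (120.000 − 120.000) = 0.00000.
Running total after k=3: 2.29917e+06.
Correction k=4: B_{8}/8! · (f^{(7)}(15) − f^{(7)}(3)) = −1/1209600 · (0.00000 − 0.00000) = 0.00000.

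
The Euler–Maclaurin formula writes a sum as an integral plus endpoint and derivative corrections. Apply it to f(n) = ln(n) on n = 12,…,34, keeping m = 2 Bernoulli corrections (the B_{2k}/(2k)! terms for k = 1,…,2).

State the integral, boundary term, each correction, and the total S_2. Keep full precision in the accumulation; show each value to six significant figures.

S_2 ≈ 71.0785

∫_12^34 ln(x) dx evaluates to 68.0774.
Endpoint term: (f(12) + f(34))/2 = (2.48491 + 3.52636)/2 = 3.00563.
So far: 71.0830.
k=1: B_{2}/(2)! × [f^{(1)}(34) − f^{(1)}(12)] = 1/12 × (0.0294118 − 0.0833333) = -0.00449346.
After k=1: 71.0785.
k=2: B_{4}/(4)! × [f^{(3)}(34) − f^{(3)}(12)] = −1/720 × (5.08854e-05 − 0.00115741) = 1.53684e-06.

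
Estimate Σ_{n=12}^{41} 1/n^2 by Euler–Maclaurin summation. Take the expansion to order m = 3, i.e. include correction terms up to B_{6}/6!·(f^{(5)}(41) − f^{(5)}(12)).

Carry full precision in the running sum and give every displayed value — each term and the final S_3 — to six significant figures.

Integral: ∫_12^41 1/x^2 dx = 0.0589431.
Boundary: ½(f(12) + f(41)) = ½(0.00694444 + 0.000594884) = 0.00376966.
So far: 0.0627128.
Order-1 term: 1/12 · (-2.90187e-05 − (-0.00115741)) = 9.40324e-05.
Partial sum through k=1: 0.0628068.
Order-2 term: −1/720 · (-2.07153e-07 − (-9.64506e-05)) = -1.33671e-07.
Partial sum through k=2: 0.0628067.
Order-3 term: 1/30240 · (-3.69697e-09 − (-2.00939e-05)) = 6.64358e-10.

S_3 ≈ 0.0628067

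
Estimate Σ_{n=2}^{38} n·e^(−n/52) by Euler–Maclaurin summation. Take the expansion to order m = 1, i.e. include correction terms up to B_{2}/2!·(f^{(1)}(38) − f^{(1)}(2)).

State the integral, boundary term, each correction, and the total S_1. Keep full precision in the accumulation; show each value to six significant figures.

S_1 ≈ 458.496

∫_2^38 x·e^(−x/52) dx evaluates to 448.451.
½[f(2) + f(38)] = ½[1.92454 + 18.2985] = 10.1115.
So far: 458.562.
Correction k=1: B_{2}/2! · (f^{(1)}(38) − f^{(1)}(2)) = 1/12 · (0.129645 − 0.925258) = -0.0663011.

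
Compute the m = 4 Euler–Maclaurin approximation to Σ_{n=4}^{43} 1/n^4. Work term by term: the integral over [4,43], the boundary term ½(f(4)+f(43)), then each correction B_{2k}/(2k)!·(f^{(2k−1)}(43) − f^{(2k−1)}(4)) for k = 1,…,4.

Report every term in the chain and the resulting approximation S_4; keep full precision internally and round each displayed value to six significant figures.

Integral: ∫_4^43 1/x^4 dx = 0.00520414.
Endpoint term: (f(4) + f(43))/2 = (0.00390625 + 2.92500e-07)/2 = 0.00195327.
So far: 0.00715741.
Order-1 term: 1/12 · (-2.72093e-08 − (-0.00390625)) = 0.000325519.
Running total after k=1: 0.00748293.
Order-2 term: −1/720 · (-4.41471e-10 − (-0.00732422)) = -1.01725e-05.
Running total after k=2: 0.00747276.
Order-3 term: 1/30240 · (-1.33707e-11 − (-0.0256348)) = 8.47711e-07.
Running total after k=3: 0.00747361.
Order-4 term: −1/1209600 · (-6.50817e-13 − (-0.144196)) = -1.19209e-07.

S_4 ≈ 0.00747349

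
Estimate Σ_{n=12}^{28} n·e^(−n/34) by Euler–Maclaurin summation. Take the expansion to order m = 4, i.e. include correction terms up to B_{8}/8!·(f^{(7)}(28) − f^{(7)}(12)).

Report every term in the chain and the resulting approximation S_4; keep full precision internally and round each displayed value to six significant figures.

S_4 ≈ 184.065

The integral term ∫_12^28 x·e^(−x/34) dx = 173.736.
½[f(12) + f(28)] = ½[8.43142 + 12.2886] = 10.3600.
So far: 184.097.
Order-1 term: 1/12 · (0.0774494 − 0.454636) = -0.0314322.
After k=1: 184.065.
Order-2 term: −1/720 · (0.000826306 − 0.00160889) = 1.08692e-06.
After k=2: 184.065.
Order-3 term: 1/30240 · (1.37164e-06 − 2.44333e-06) = -3.54395e-11.
After k=3: 184.065.
Order-4 term: −1/1209600 · (1.75474e-09 − 3.02326e-09) = 1.04871e-15.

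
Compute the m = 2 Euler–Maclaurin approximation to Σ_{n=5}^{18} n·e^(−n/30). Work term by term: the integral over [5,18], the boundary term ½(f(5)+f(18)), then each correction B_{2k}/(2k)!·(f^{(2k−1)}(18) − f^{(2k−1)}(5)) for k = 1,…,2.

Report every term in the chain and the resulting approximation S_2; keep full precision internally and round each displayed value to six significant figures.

The integral term ∫_5^18 x·e^(−x/30) dx = 98.5171.
Endpoint term: (f(5) + f(18))/2 = (4.23241 + 9.87861)/2 = 7.05551.
So far: 105.573.
Order-1 term: 1/12 · (0.219525 − 0.705401) = -0.0404897.
Partial sum through k=1: 105.532.
Order-2 term: −1/720 · (0.00146350 − 0.00266485) = 1.66854e-06.

S_2 ≈ 105.532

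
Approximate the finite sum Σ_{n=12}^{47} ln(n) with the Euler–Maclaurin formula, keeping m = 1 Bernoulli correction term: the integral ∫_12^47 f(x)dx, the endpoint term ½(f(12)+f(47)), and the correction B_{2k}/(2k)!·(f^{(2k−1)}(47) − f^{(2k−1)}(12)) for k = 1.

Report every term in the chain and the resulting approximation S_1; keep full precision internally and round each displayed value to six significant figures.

Integral: ∫_12^47 ln(x) dx = 116.138.
Endpoint term: (f(12) + f(47))/2 = (2.48491 + 3.85015)/2 = 3.16753.
Running total after boundary: 119.306.
Order-1 term: 1/12 · (0.0212766 − 0.0833333) = -0.00517139.

S_1 ≈ 119.300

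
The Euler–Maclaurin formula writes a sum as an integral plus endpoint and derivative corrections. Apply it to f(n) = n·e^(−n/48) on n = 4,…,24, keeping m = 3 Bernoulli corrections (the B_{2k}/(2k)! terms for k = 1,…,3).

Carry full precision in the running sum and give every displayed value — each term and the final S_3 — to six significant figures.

Integral: ∫_4^24 x·e^(−x/48) dx = 200.261.
Endpoint term: (f(4) + f(24))/2 = (3.68018 + 14.5567)/2 = 9.11846.
Running total after boundary: 209.379.
k=1: B_{2}/(2)! × [f^{(1)}(24) − f^{(1)}(4)] = 1/12 × (0.303265 − 0.843374) = -0.0450091.
Partial sum through k=1: 209.334.
k=2: B_{4}/(4)! × [f^{(3)}(24) − f^{(3)}(4)] = −1/720 × (0.000658128 − 0.00116470) = 7.03569e-07.
Partial sum through k=2: 209.334.
k=3: B_{6}/(6)! × [f^{(5)}(24) − f^{(5)}(4)] = 1/30240 × (5.14162e-07 − 8.52147e-07) = -1.11767e-11.

S_3 ≈ 209.334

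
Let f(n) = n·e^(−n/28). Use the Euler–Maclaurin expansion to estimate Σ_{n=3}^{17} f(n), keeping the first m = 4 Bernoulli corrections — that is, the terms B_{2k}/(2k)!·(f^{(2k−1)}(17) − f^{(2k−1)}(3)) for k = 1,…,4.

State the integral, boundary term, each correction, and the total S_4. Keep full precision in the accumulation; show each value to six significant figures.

S_4 ≈ 99.1582

Integral: ∫_3^17 x·e^(−x/28) dx = 93.2279.
Endpoint term: (f(3) + f(17))/2 = (2.69519 + 9.26339)/2 = 5.97929.
Integral + boundary = 99.2072.
k=1: B_{2}/(2)! × [f^{(1)}(17) − f^{(1)}(3)] = 1/12 × (0.214070 − 0.802140) = -0.0490059.
Partial sum through k=1: 99.1582.
k=2: B_{4}/(4)! × [f^{(3)}(17) − f^{(3)}(3)] = −1/720 × (0.00166311 − 0.00331497) = 2.29424e-06.
Partial sum through k=2: 99.1582.
k=3: B_{6}/(6)! × [f^{(5)}(17) − f^{(5)}(3)] = 1/30240 × (3.89436e-06 − 7.15153e-06) = -1.07711e-10.
Partial sum through k=3: 99.1582.
k=4: B_{8}/(8)! × [f^{(7)}(17) − f^{(7)}(3)] = −1/1209600 × (7.22883e-09 − 1.28505e-08) = 4.64753e-15.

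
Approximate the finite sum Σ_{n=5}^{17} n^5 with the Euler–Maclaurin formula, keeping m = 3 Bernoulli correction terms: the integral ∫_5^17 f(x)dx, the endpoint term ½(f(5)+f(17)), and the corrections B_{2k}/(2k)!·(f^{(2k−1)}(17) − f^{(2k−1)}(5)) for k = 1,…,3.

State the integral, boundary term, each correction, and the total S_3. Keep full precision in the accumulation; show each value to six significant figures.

S_3 ≈ 4.76633e+06

Integral: ∫_5^17 x^5 dx = 4.02032e+06.
½[f(5) + f(17)] = ½[3125.00 + 1.41986e+06] = 711491.
So far: 4.73182e+06.
k=1: B_{2}/(2)! × [f^{(1)}(17) − f^{(1)}(5)] = 1/12 × (417605 − 3125.00) = 34540.0.
After k=1: 4.76636e+06.
k=2: B_{4}/(4)! × [f^{(3)}(17) − f^{(3)}(5)] = −1/720 × (17340.0 − 1500.00) = -22.0000.
After k=2: 4.76633e+06.
k=3: B_{6}/(6)! × [f^{(5)}(17) − f^{(5)}(5)] = 1/30240 × (120.000 − 120.000) = 0.00000.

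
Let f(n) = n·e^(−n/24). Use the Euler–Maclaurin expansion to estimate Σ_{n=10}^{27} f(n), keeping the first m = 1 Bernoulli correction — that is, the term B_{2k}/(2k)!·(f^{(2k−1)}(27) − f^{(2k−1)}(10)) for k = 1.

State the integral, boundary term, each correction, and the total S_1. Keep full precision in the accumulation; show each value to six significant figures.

S_1 ≈ 148.209

∫_10^27 x·e^(−x/24) dx evaluates to 140.566.
½[f(10) + f(27)] = ½[6.59241 + 8.76562] = 7.67901.
Running total after boundary: 148.245.
Correction k=1: B_{2}/2! · (f^{(1)}(27) − f^{(1)}(10)) = 1/12 · (-0.0405816 − 0.384557) = -0.0354282.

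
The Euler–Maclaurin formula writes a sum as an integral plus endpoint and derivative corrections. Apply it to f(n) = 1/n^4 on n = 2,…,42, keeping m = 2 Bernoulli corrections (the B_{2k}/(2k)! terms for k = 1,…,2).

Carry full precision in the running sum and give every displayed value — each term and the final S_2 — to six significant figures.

The integral term ∫_2^42 1/x^4 dx = 0.0416622.
½[f(2) + f(42)] = ½[0.0625000 + 3.21368e-07] = 0.0312502.
So far: 0.0729123.
Correction k=1: B_{2}/2! · (f^{(1)}(42) − f^{(1)}(2)) = 1/12 · (-3.06065e-08 − (-0.125000)) = 0.0104167.
Running total after k=1: 0.0833290.
Correction k=2: B_{4}/4! · (f^{(3)}(42) − f^{(3)}(2)) = −1/720 · (-5.20519e-10 − (-0.937500)) = -0.00130208.

S_2 ≈ 0.0820269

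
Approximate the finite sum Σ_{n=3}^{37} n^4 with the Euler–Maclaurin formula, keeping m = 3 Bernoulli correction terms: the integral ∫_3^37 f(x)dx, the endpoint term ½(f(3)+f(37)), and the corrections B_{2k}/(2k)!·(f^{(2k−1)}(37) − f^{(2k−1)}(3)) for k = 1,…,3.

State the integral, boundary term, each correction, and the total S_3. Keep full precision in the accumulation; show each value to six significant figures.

Integral: ∫_3^37 x^4 dx = 1.38687e+07.
Endpoint term: (f(3) + f(37))/2 = (81.0000 + 1.87416e+06)/2 = 937121.
So far: 1.48059e+07.
Correction k=1: B_{2}/2! · (f^{(1)}(37) − f^{(1)}(3)) = 1/12 · (202612 − 108.000) = 16875.3.
After k=1: 1.48227e+07.
Correction k=2: B_{4}/4! · (f^{(3)}(37) − f^{(3)}(3)) = −1/720 · (888.000 − 72.0000) = -1.13333.
After k=2: 1.48227e+07.
Correction k=3: B_{6}/6! · (f^{(5)}(37) − f^{(5)}(3)) = 1/30240 · (0.00000 − 0.00000) = 0.00000.

S_3 ≈ 1.48227e+07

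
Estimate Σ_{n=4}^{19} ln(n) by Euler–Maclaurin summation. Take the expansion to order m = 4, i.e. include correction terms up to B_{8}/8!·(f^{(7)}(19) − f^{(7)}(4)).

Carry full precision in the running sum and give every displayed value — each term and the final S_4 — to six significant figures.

S_4 ≈ 37.5481

Integral: ∫_4^19 ln(x) dx = 35.3992.
½[f(4) + f(19)] = ½[1.38629 + 2.94444] = 2.16537.
Running total after boundary: 37.5645.
k=1: B_{2}/(2)! × [f^{(1)}(19) − f^{(1)}(4)] = 1/12 × (0.0526316 − 0.250000) = -0.0164474.
After k=1: 37.5481.
k=2: B_{4}/(4)! × [f^{(3)}(19) − f^{(3)}(4)] = −1/720 × (0.000291588 − 0.0312500) = 4.29978e-05.
After k=2: 37.5481.
k=3: B_{6}/(6)! × [f^{(5)}(19) − f^{(5)}(4)] = 1/30240 × (9.69267e-06 − 0.0234375) = -7.74729e-07.
After k=3: 37.5481.
k=4: B_{8}/(8)! × [f^{(7)}(19) − f^{(7)}(4)] = −1/1209600 × (8.05485e-07 − 0.0439453) = 3.63298e-08.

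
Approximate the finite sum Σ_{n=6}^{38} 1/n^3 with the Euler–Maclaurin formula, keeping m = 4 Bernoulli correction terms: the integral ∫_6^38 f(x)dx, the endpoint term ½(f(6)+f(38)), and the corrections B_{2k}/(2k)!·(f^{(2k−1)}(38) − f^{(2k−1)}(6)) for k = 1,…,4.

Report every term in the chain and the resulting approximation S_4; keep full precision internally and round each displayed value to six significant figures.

∫_6^38 1/x^3 dx evaluates to 0.0135426.
Endpoint term: (f(6) + f(38))/2 = (0.00462963 + 1.82242e-05)/2 = 0.00232393.
Integral + boundary = 0.0158666.
Correction k=1: B_{2}/2! · (f^{(1)}(38) − f^{(1)}(6)) = 1/12 · (-1.43876e-06 − (-0.00231481)) = 0.000192781.
After k=1: 0.0160593.
Correction k=2: B_{4}/4! · (f^{(3)}(38) − f^{(3)}(6)) = −1/720 · (-1.99274e-08 − (-0.00128601)) = -1.78609e-06.
After k=2: 0.0160576.
Correction k=3: B_{6}/6! · (f^{(5)}(38) − f^{(5)}(6)) = 1/30240 · (-5.79605e-10 − (-0.00150034)) = 4.96145e-08.
After k=3: 0.0160576.
Correction k=4: B_{8}/8! · (f^{(7)}(38) − f^{(7)}(6)) = −1/1209600 · (-2.88999e-11 − (-0.00300069)) = -2.48073e-09.

S_4 ≈ 0.0160576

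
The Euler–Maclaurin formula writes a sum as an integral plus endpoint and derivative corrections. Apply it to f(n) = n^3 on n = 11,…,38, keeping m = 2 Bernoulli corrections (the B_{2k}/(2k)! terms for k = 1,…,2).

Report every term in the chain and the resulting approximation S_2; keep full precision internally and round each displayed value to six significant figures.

∫_11^38 x^3 dx evaluates to 517624.
Endpoint term: (f(11) + f(38))/2 = (1331.00 + 54872.0)/2 = 28101.5.
Integral + boundary = 545725.
Correction k=1: B_{2}/2! · (f^{(1)}(38) − f^{(1)}(11)) = 1/12 · (4332.00 − 363.000) = 330.750.
Partial sum through k=1: 546056.
Correction k=2: B_{4}/4! · (f^{(3)}(38) − f^{(3)}(11)) = −1/720 · (6.00000 − 6.00000) = 0.00000.

S_2 ≈ 546056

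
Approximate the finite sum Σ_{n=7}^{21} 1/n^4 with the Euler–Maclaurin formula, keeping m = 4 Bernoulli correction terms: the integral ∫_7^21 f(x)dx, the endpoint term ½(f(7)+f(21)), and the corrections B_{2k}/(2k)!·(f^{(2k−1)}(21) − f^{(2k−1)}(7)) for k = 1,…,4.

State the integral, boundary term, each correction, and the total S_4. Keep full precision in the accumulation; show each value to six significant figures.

∫_7^21 1/x^4 dx evaluates to 0.000935824.
½[f(7) + f(21)] = ½[0.000416493 + 5.14189e-06] = 0.000210818.
Running total after boundary: 0.00114664.
k=1: B_{2}/(2)! × [f^{(1)}(21) − f^{(1)}(7)] = 1/12 × (-9.79408e-07 − (-0.000237996)) = 1.97514e-05.
Running total after k=1: 0.00116639.
k=2: B_{4}/(4)! × [f^{(3)}(21) − f^{(3)}(7)] = −1/720 × (-6.66264e-08 − (-0.000145712)) = -2.02285e-07.
Running total after k=2: 0.00116619.
k=3: B_{6}/(6)! × [f^{(5)}(21) − f^{(5)}(7)] = 1/30240 × (-8.46049e-09 − (-0.000166528)) = 5.50659e-09.
Running total after k=3: 0.00116620.
k=4: B_{8}/(8)! × [f^{(7)}(21) − f^{(7)}(7)] = −1/1209600 × (-1.72663e-09 − (-0.000305868)) = -2.52865e-10.

S_4 ≈ 0.00116620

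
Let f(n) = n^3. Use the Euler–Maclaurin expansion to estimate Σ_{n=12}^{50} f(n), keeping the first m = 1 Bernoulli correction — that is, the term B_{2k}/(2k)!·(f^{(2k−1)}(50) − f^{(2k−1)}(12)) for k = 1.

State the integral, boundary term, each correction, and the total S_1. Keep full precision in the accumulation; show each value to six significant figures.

The integral term ∫_12^50 x^3 dx = 1.55732e+06.
½[f(12) + f(50)] = ½[1728.00 + 125000] = 63364.0.
So far: 1.62068e+06.
Order-1 term: 1/12 · (7500.00 − 432.000) = 589.000.

S_1 ≈ 1.62127e+06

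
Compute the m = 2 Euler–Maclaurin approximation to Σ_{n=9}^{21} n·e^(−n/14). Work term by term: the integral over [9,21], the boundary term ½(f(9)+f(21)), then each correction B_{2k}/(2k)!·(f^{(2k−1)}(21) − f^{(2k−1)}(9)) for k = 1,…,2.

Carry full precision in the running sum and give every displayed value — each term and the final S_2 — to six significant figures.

S_2 ≈ 64.6539

Integral: ∫_9^21 x·e^(−x/14) dx = 59.9700.
Boundary: ½(f(9) + f(21)) = ½(4.73209 + 4.68573) = 4.70891.
So far: 64.6789.
k=1: B_{2}/(2)! × [f^{(1)}(21) − f^{(1)}(9)] = 1/12 × (-0.111565 − 0.187781) = -0.0249455.
Partial sum through k=1: 64.6539.
k=2: B_{4}/(4)! × [f^{(3)}(21) − f^{(3)}(9)] = −1/720 × (0.00170763 − 0.00632325) = 6.41059e-06.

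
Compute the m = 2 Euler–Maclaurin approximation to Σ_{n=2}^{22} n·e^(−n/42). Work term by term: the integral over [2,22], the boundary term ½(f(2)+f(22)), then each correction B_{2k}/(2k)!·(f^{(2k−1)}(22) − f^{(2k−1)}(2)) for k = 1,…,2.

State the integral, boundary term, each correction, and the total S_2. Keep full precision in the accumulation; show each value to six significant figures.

S_2 ≈ 177.484

∫_2^22 x·e^(−x/42) dx evaluates to 170.067.
Endpoint term: (f(2) + f(22))/2 = (1.90699 + 13.0297)/2 = 7.46836.
So far: 177.536.
Order-1 term: 1/12 · (0.282029 − 0.908092) = -0.0521720.
Partial sum through k=1: 177.484.
Order-2 term: −1/720 · (0.000831377 − 0.00159585) = 1.06177e-06.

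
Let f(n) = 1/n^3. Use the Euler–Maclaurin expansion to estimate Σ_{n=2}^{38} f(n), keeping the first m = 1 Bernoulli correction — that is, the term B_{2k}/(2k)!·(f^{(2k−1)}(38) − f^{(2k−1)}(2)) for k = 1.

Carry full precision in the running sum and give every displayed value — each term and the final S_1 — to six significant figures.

S_1 ≈ 0.202788

The integral term ∫_2^38 1/x^3 dx = 0.124654.
½[f(2) + f(38)] = ½[0.125000 + 1.82242e-05] = 0.0625091.
So far: 0.187163.
Order-1 term: 1/12 · (-1.43876e-06 − (-0.187500)) = 0.0156249.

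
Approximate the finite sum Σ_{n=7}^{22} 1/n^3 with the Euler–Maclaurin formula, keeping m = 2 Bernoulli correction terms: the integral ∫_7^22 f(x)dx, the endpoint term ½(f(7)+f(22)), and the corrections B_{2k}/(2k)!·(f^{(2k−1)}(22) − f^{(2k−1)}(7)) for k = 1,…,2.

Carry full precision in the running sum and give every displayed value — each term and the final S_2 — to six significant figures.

∫_7^22 1/x^3 dx evaluates to 0.00917102.
Endpoint term: (f(7) + f(22))/2 = (0.00291545 + 9.39144e-05)/2 = 0.00150468.
Running total after boundary: 0.0106757.
Order-1 term: 1/12 · (-1.28065e-05 − (-0.00124948)) = 0.000103056.
Partial sum through k=1: 0.0107788.
Order-2 term: −1/720 · (-5.29194e-07 − (-0.000509992)) = -7.07587e-07.

S_2 ≈ 0.0107781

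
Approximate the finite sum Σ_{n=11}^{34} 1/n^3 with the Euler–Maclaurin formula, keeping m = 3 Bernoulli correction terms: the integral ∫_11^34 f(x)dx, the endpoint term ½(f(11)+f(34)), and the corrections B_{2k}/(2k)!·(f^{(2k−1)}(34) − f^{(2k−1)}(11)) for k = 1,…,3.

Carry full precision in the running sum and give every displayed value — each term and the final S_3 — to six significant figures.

S_3 ≈ 0.00410493

∫_11^34 1/x^3 dx evaluates to 0.00369971.
Endpoint term: (f(11) + f(34))/2 = (0.000751315 + 2.54427e-05)/2 = 0.000388379.
So far: 0.00408808.
k=1: B_{2}/(2)! × [f^{(1)}(34) − f^{(1)}(11)] = 1/12 × (-2.24494e-06 − (-0.000204904)) = 1.68883e-05.
Running total after k=1: 0.00410497.
k=2: B_{4}/(4)! × [f^{(3)}(34) − f^{(3)}(11)] = −1/720 × (-3.88399e-08 − (-3.38684e-05)) = -4.69855e-08.
Running total after k=2: 0.00410493.
k=3: B_{6}/(6)! × [f^{(5)}(34) − f^{(5)}(11)] = 1/30240 × (-1.41114e-09 − (-1.17560e-05)) = 3.88709e-10.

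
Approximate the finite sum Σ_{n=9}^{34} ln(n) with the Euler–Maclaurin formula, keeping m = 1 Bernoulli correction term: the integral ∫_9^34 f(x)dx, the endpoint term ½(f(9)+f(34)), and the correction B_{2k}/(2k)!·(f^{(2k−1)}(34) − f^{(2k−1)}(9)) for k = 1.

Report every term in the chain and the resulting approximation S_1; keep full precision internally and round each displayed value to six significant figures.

S_1 ≈ 77.9762

∫_9^34 ln(x) dx evaluates to 75.1212.
Boundary: ½(f(9) + f(34)) = ½(2.19722 + 3.52636) = 2.86179.
Running total after boundary: 77.9830.
Correction k=1: B_{2}/2! · (f^{(1)}(34) − f^{(1)}(9)) = 1/12 · (0.0294118 − 0.111111) = -0.00680828.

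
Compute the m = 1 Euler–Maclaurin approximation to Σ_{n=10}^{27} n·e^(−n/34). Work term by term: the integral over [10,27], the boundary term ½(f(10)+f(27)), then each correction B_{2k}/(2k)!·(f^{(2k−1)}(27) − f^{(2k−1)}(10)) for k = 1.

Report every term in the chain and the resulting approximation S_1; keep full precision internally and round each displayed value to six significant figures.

S_1 ≈ 187.188

The integral term ∫_10^27 x·e^(−x/34) dx = 177.396.
Boundary: ½(f(10) + f(27)) = ½(7.45189 + 12.2035) = 9.82767.
Running total after boundary: 187.224.
k=1: B_{2}/(2)! × [f^{(1)}(27) − f^{(1)}(10)] = 1/12 × (0.0930547 − 0.526016) = -0.0360801.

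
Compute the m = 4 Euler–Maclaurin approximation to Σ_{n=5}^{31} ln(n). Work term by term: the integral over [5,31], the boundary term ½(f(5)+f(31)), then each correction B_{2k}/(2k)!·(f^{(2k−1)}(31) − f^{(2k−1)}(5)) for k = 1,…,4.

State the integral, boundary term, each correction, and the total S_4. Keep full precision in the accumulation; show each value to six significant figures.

S_4 ≈ 74.9142

The integral term ∫_5^31 ln(x) dx = 72.4064.
Boundary: ½(f(5) + f(31)) = ½(1.60944 + 3.43399) = 2.52171.
Integral + boundary = 74.9281.
Order-1 term: 1/12 · (0.0322581 − 0.200000) = -0.0139785.
Partial sum through k=1: 74.9141.
Order-2 term: −1/720 · (6.71344e-05 − 0.0160000) = 2.21290e-05.
Partial sum through k=2: 74.9142.
Order-3 term: 1/30240 · (8.38306e-07 − 0.00768000) = -2.53941e-07.
Partial sum through k=3: 74.9142.
Order-4 term: −1/1209600 · (2.61698e-08 − 0.00921600) = 7.61903e-09.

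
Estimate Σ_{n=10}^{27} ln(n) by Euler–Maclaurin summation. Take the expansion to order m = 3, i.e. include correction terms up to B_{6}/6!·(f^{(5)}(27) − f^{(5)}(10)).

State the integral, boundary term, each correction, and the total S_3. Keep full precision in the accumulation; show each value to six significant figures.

S_3 ≈ 51.7557

Integral: ∫_10^27 ln(x) dx = 48.9617.
½[f(10) + f(27)] = ½[2.30259 + 3.29584] = 2.79921.
Running total after boundary: 51.7610.
k=1: B_{2}/(2)! × [f^{(1)}(27) − f^{(1)}(10)] = 1/12 × (0.0370370 − 0.100000) = -0.00524691.
After k=1: 51.7557.
k=2: B_{4}/(4)! × [f^{(3)}(27) − f^{(3)}(10)] = −1/720 × (0.000101611 − 0.00200000) = 2.63665e-06.
After k=2: 51.7557.
k=3: B_{6}/(6)! × [f^{(5)}(27) − f^{(5)}(10)] = 1/30240 × (1.67260e-06 − 0.000240000) = -7.88120e-09.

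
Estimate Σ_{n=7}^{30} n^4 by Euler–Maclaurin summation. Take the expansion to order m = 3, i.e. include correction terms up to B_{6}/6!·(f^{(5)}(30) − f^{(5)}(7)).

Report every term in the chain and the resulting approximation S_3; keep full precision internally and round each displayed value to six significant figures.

Integral: ∫_7^30 x^4 dx = 4.85664e+06.
Boundary: ½(f(7) + f(30)) = ½(2401.00 + 810000) = 406200.
Running total after boundary: 5.26284e+06.
Order-1 term: 1/12 · (108000 − 1372.00) = 8885.67.
After k=1: 5.27172e+06.
Order-2 term: −1/720 · (720.000 − 168.000) = -0.766667.
After k=2: 5.27172e+06.
Order-3 term: 1/30240 · (0.00000 − 0.00000) = 0.00000.

S_3 ≈ 5.27172e+06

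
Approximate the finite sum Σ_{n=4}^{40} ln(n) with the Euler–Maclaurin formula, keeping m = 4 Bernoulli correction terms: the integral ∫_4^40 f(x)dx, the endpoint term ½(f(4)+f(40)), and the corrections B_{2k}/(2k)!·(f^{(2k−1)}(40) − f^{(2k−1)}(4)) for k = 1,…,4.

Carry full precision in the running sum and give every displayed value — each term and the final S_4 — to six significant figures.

∫_4^40 ln(x) dx evaluates to 106.010.
Boundary: ½(f(4) + f(40)) = ½(1.38629 + 3.68888) = 2.53759.
Integral + boundary = 108.548.
Order-1 term: 1/12 · (0.0250000 − 0.250000) = -0.0187500.
Partial sum through k=1: 108.529.
Order-2 term: −1/720 · (3.12500e-05 − 0.0312500) = 4.33594e-05.
Partial sum through k=2: 108.529.
Order-3 term: 1/30240 · (2.34375e-07 − 0.0234375) = -7.75042e-07.
Partial sum through k=3: 108.529.
Order-4 term: −1/1209600 · (4.39453e-09 − 0.0439453) = 3.63304e-08.

S_4 ≈ 108.529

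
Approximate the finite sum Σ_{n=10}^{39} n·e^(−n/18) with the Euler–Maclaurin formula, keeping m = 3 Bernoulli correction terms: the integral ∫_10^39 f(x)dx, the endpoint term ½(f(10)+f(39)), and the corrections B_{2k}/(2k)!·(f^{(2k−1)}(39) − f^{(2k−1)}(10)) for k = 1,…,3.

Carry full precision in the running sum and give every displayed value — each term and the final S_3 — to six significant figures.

∫_10^39 x·e^(−x/18) dx evaluates to 171.634.
Endpoint term: (f(10) + f(39))/2 = (5.73753 + 4.46779)/2 = 5.10266.
Running total after boundary: 176.737.
k=1: B_{2}/(2)! × [f^{(1)}(39) − f^{(1)}(10)] = 1/12 × (-0.133652 − 0.255002) = -0.0323878.
Partial sum through k=1: 176.705.
k=2: B_{4}/(4)! × [f^{(3)}(39) − f^{(3)}(10)] = −1/720 × (0.000294647 − 0.00432873) = 5.60289e-06.
Partial sum through k=2: 176.705.
k=3: B_{6}/(6)! × [f^{(5)}(39) − f^{(5)}(10)] = 1/30240 × (3.09198e-06 − 2.42914e-05) = -7.01039e-10.

S_3 ≈ 176.705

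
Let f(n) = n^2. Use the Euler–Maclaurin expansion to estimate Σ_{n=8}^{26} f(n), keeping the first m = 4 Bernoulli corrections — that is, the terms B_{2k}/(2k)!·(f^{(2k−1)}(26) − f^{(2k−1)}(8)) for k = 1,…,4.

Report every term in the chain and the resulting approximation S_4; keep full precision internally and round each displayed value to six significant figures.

S_4 ≈ 6061.00

∫_8^26 x^2 dx evaluates to 5688.00.
Boundary: ½(f(8) + f(26)) = ½(64.0000 + 676.000) = 370.000.
Running total after boundary: 6058.00.
Order-1 term: 1/12 · (52.0000 − 16.0000) = 3.00000.
Partial sum through k=1: 6061.00.
Order-2 term: −1/720 · (0.00000 − 0.00000) = 0.00000.
Partial sum through k=2: 6061.00.
Order-3 term: 1/30240 · (0.00000 − 0.00000) = 0.00000.
Partial sum through k=3: 6061.00.
Order-4 term: −1/1209600 · (0.00000 − 0.00000) = 0.00000.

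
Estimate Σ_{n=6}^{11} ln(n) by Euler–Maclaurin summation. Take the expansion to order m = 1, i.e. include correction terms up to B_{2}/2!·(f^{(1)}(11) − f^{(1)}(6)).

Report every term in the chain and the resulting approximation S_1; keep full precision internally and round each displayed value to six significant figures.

S_1 ≈ 12.7148

The integral term ∫_6^11 ln(x) dx = 10.6263.
½[f(6) + f(11)] = ½[1.79176 + 2.39790] = 2.09483.
Integral + boundary = 12.7211.
k=1: B_{2}/(2)! × [f^{(1)}(11) − f^{(1)}(6)] = 1/12 × (0.0909091 − 0.166667) = -0.00631313.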